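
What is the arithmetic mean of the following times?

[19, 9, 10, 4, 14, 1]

9.5

Step 1: Sum all values: 19 + 9 + 10 + 4 + 14 + 1 = 57
Step 2: Count the number of values: n = 6
Step 3: Mean = sum / n = 57 / 6 = 9.5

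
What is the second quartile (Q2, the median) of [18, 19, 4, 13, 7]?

13

Step 1: Sort the data: [4, 7, 13, 18, 19]
Step 2: n = 5
Step 3: Q2 is the median. Since n is odd, it is the middle value at position 3: 13
Step 4: Q2 = 13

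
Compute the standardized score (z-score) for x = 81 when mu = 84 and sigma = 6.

-0.5

Step 1: Recall the z-score formula: z = (x - mu) / sigma
Step 2: Substitute values: z = (81 - 84) / 6
Step 3: z = -3 / 6 = -0.5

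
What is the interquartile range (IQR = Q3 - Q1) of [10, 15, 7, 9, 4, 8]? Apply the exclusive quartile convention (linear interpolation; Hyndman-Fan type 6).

5

Step 1: Sort the data: [4, 7, 8, 9, 10, 15]
Step 2: n = 6
Step 3: Using the exclusive quartile method:
  Q1 = 6.25
  Q2 (median) = 8.5
  Q3 = 11.25
  IQR = Q3 - Q1 = 11.25 - 6.25 = 5
Step 4: IQR = 5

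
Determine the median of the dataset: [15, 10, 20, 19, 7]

15

Step 1: Sort the data in ascending order: [7, 10, 15, 19, 20]
Step 2: The number of values is n = 5.
Step 3: Since n is odd, the median is the middle value at position 3: 15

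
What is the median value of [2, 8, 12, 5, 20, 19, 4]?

8

Step 1: Sort the data in ascending order: [2, 4, 5, 8, 12, 19, 20]
Step 2: The number of values is n = 7.
Step 3: Since n is odd, the median is the middle value at position 4: 8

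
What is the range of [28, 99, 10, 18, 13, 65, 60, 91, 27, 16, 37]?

89

Step 1: Identify the maximum value: max = 99
Step 2: Identify the minimum value: min = 10
Step 3: Range = max - min = 99 - 10 = 89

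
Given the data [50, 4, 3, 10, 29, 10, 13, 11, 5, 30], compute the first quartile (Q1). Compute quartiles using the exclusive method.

4.75

Step 1: Sort the data: [3, 4, 5, 10, 10, 11, 13, 29, 30, 50]
Step 2: n = 10
Step 3: Using the exclusive quartile method:
  Q1 = 4.75
  Q2 (median) = 10.5
  Q3 = 29.25
  IQR = Q3 - Q1 = 29.25 - 4.75 = 24.5
Step 4: Q1 = 4.75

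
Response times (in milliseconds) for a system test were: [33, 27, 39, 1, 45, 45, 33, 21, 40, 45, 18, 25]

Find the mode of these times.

45

Step 1: Count the frequency of each value:
  1: appears 1 time(s)
  18: appears 1 time(s)
  21: appears 1 time(s)
  25: appears 1 time(s)
  27: appears 1 time(s)
  33: appears 2 time(s)
  39: appears 1 time(s)
  40: appears 1 time(s)
  45: appears 3 time(s)
Step 2: The value 45 appears most frequently (3 times).
Step 3: Mode = 45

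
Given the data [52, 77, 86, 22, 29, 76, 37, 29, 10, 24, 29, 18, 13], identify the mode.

29

Step 1: Count the frequency of each value:
  10: appears 1 time(s)
  13: appears 1 time(s)
  18: appears 1 time(s)
  22: appears 1 time(s)
  24: appears 1 time(s)
  29: appears 3 time(s)
  37: appears 1 time(s)
  52: appears 1 time(s)
  76: appears 1 time(s)
  77: appears 1 time(s)
  86: appears 1 time(s)
Step 2: The value 29 appears most frequently (3 times).
Step 3: Mode = 29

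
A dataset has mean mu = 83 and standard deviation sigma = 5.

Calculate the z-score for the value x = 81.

-0.4

Step 1: Recall the z-score formula: z = (x - mu) / sigma
Step 2: Substitute values: z = (81 - 83) / 5
Step 3: z = -2 / 5 = -0.4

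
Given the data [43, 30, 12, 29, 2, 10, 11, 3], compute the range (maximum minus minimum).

41

Step 1: Identify the maximum value: max = 43
Step 2: Identify the minimum value: min = 2
Step 3: Range = max - min = 43 - 2 = 41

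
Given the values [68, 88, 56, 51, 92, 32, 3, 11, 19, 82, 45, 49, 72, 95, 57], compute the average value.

54.6667

Step 1: Sum all values: 68 + 88 + 56 + 51 + 92 + 32 + 3 + 11 + 19 + 82 + 45 + 49 + 72 + 95 + 57 = 820
Step 2: Count the number of values: n = 15
Step 3: Mean = sum / n = 820 / 15 = 54.6667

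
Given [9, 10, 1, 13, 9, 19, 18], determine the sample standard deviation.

6.1296

Step 1: Compute the mean: 11.2857
Step 2: Sum of squared deviations from the mean: 225.4286
Step 3: Sample variance = 225.4286 / 6 = 37.5714
Step 4: Standard deviation = sqrt(37.5714) = 6.1296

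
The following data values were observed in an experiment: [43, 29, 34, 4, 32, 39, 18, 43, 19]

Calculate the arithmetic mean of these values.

29

Step 1: Sum all values: 43 + 29 + 34 + 4 + 32 + 39 + 18 + 43 + 19 = 261
Step 2: Count the number of values: n = 9
Step 3: Mean = sum / n = 261 / 9 = 29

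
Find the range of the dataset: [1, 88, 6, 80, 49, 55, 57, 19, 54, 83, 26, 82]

87

Step 1: Identify the maximum value: max = 88
Step 2: Identify the minimum value: min = 1
Step 3: Range = max - min = 88 - 1 = 87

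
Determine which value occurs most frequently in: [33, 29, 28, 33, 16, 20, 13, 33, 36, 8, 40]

33

Step 1: Count the frequency of each value:
  8: appears 1 time(s)
  13: appears 1 time(s)
  16: appears 1 time(s)
  20: appears 1 time(s)
  28: appears 1 time(s)
  29: appears 1 time(s)
  33: appears 3 time(s)
  36: appears 1 time(s)
  40: appears 1 time(s)
Step 2: The value 33 appears most frequently (3 times).
Step 3: Mode = 33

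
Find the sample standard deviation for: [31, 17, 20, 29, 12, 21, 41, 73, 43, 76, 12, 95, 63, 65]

27.0766

Step 1: Compute the mean: 42.7143
Step 2: Sum of squared deviations from the mean: 9530.8571
Step 3: Sample variance = 9530.8571 / 13 = 733.1429
Step 4: Standard deviation = sqrt(733.1429) = 27.0766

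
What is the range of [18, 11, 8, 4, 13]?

14

Step 1: Identify the maximum value: max = 18
Step 2: Identify the minimum value: min = 4
Step 3: Range = max - min = 18 - 4 = 14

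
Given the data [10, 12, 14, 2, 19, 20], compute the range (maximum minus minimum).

18

Step 1: Identify the maximum value: max = 20
Step 2: Identify the minimum value: min = 2
Step 3: Range = max - min = 20 - 2 = 18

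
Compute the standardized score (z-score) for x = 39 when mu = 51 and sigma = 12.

-1

Step 1: Recall the z-score formula: z = (x - mu) / sigma
Step 2: Substitute values: z = (39 - 51) / 12
Step 3: z = -12 / 12 = -1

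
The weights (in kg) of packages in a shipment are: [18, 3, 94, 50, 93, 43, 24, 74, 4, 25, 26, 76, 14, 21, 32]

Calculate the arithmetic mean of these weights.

39.8

Step 1: Sum all values: 18 + 3 + 94 + 50 + 93 + 43 + 24 + 74 + 4 + 25 + 26 + 76 + 14 + 21 + 32 = 597
Step 2: Count the number of values: n = 15
Step 3: Mean = sum / n = 597 / 15 = 39.8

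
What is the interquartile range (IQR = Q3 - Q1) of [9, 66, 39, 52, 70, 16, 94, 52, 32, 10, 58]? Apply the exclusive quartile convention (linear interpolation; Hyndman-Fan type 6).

50

Step 1: Sort the data: [9, 10, 16, 32, 39, 52, 52, 58, 66, 70, 94]
Step 2: n = 11
Step 3: Using the exclusive quartile method:
  Q1 = 16
  Q2 (median) = 52
  Q3 = 66
  IQR = Q3 - Q1 = 66 - 16 = 50
Step 4: IQR = 50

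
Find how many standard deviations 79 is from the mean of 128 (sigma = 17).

-2.8824

Step 1: Recall the z-score formula: z = (x - mu) / sigma
Step 2: Substitute values: z = (79 - 128) / 17
Step 3: z = -49 / 17 = -2.8824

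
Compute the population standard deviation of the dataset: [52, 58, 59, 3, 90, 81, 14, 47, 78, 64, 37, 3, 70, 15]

28.2172

Step 1: Compute the mean: 47.9286
Step 2: Sum of squared deviations from the mean: 11146.9286
Step 3: Population variance = 11146.9286 / 14 = 796.2092
Step 4: Standard deviation = sqrt(796.2092) = 28.2172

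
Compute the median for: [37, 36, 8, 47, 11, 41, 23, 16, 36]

36

Step 1: Sort the data in ascending order: [8, 11, 16, 23, 36, 36, 37, 41, 47]
Step 2: The number of values is n = 9.
Step 3: Since n is odd, the median is the middle value at position 5: 36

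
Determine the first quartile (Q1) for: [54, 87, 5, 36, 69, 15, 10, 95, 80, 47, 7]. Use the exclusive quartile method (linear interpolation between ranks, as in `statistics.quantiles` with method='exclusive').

10

Step 1: Sort the data: [5, 7, 10, 15, 36, 47, 54, 69, 80, 87, 95]
Step 2: n = 11
Step 3: Using the exclusive quartile method:
  Q1 = 10
  Q2 (median) = 47
  Q3 = 80
  IQR = Q3 - Q1 = 80 - 10 = 70
Step 4: Q1 = 10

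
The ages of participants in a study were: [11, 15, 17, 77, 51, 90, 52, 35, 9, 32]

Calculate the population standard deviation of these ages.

26.7711

Step 1: Compute the mean: 38.9
Step 2: Sum of squared deviations from the mean: 7166.9
Step 3: Population variance = 7166.9 / 10 = 716.69
Step 4: Standard deviation = sqrt(716.69) = 26.7711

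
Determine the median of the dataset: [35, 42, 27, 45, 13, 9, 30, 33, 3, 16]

28.5

Step 1: Sort the data in ascending order: [3, 9, 13, 16, 27, 30, 33, 35, 42, 45]
Step 2: The number of values is n = 10.
Step 3: Since n is even, the median is the average of positions 5 and 6:
  Median = (27 + 30) / 2 = 28.5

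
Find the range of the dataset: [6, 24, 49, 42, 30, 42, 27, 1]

48

Step 1: Identify the maximum value: max = 49
Step 2: Identify the minimum value: min = 1
Step 3: Range = max - min = 49 - 1 = 48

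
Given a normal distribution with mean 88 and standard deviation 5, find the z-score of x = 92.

0.8

Step 1: Recall the z-score formula: z = (x - mu) / sigma
Step 2: Substitute values: z = (92 - 88) / 5
Step 3: z = 4 / 5 = 0.8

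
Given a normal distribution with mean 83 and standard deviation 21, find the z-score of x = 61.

-1.0476

Step 1: Recall the z-score formula: z = (x - mu) / sigma
Step 2: Substitute values: z = (61 - 83) / 21
Step 3: z = -22 / 21 = -1.0476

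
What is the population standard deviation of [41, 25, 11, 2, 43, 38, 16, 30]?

14.0334

Step 1: Compute the mean: 25.75
Step 2: Sum of squared deviations from the mean: 1575.5
Step 3: Population variance = 1575.5 / 8 = 196.9375
Step 4: Standard deviation = sqrt(196.9375) = 14.0334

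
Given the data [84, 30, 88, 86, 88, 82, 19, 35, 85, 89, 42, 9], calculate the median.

83

Step 1: Sort the data in ascending order: [9, 19, 30, 35, 42, 82, 84, 85, 86, 88, 88, 89]
Step 2: The number of values is n = 12.
Step 3: Since n is even, the median is the average of positions 6 and 7:
  Median = (82 + 84) / 2 = 83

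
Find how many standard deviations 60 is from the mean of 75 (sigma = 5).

-3

Step 1: Recall the z-score formula: z = (x - mu) / sigma
Step 2: Substitute values: z = (60 - 75) / 5
Step 3: z = -15 / 5 = -3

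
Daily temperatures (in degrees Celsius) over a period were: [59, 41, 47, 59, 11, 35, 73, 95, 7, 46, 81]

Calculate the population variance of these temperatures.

670.595

Step 1: Compute the mean: (59 + 41 + 47 + 59 + 11 + 35 + 73 + 95 + 7 + 46 + 81) / 11 = 50.3636
Step 2: Compute squared deviations from the mean:
  (59 - 50.3636)^2 = 74.5868
  (41 - 50.3636)^2 = 87.6777
  (47 - 50.3636)^2 = 11.314
  (59 - 50.3636)^2 = 74.5868
  (11 - 50.3636)^2 = 1549.4959
  (35 - 50.3636)^2 = 236.0413
  (73 - 50.3636)^2 = 512.405
  (95 - 50.3636)^2 = 1992.405
  (7 - 50.3636)^2 = 1880.405
  (46 - 50.3636)^2 = 19.0413
  (81 - 50.3636)^2 = 938.5868
Step 3: Sum of squared deviations = 7376.5455
Step 4: Population variance = 7376.5455 / 11 = 670.595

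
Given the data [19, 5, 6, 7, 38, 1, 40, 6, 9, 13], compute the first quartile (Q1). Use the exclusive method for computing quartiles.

5.75

Step 1: Sort the data: [1, 5, 6, 6, 7, 9, 13, 19, 38, 40]
Step 2: n = 10
Step 3: Using the exclusive quartile method:
  Q1 = 5.75
  Q2 (median) = 8
  Q3 = 23.75
  IQR = Q3 - Q1 = 23.75 - 5.75 = 18
Step 4: Q1 = 5.75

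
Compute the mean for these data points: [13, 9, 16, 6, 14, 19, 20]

13.8571

Step 1: Sum all values: 13 + 9 + 16 + 6 + 14 + 19 + 20 = 97
Step 2: Count the number of values: n = 7
Step 3: Mean = sum / n = 97 / 7 = 13.8571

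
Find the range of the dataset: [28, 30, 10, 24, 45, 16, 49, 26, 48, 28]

39

Step 1: Identify the maximum value: max = 49
Step 2: Identify the minimum value: min = 10
Step 3: Range = max - min = 49 - 10 = 39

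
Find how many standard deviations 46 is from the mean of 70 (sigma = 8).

-3

Step 1: Recall the z-score formula: z = (x - mu) / sigma
Step 2: Substitute values: z = (46 - 70) / 8
Step 3: z = -24 / 8 = -3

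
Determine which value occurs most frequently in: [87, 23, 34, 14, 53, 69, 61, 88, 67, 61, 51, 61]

61

Step 1: Count the frequency of each value:
  14: appears 1 time(s)
  23: appears 1 time(s)
  34: appears 1 time(s)
  51: appears 1 time(s)
  53: appears 1 time(s)
  61: appears 3 time(s)
  67: appears 1 time(s)
  69: appears 1 time(s)
  87: appears 1 time(s)
  88: appears 1 time(s)
Step 2: The value 61 appears most frequently (3 times).
Step 3: Mode = 61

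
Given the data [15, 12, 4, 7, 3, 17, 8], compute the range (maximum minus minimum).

14

Step 1: Identify the maximum value: max = 17
Step 2: Identify the minimum value: min = 3
Step 3: Range = max - min = 17 - 3 = 14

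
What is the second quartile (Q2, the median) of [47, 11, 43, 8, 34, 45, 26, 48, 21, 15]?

30

Step 1: Sort the data: [8, 11, 15, 21, 26, 34, 43, 45, 47, 48]
Step 2: n = 10
Step 3: Q2 is the median. Since n is even, it is the average of the values at positions 5 and 6:
  Q2 = (26 + 34) / 2 = 30
Step 4: Q2 = 30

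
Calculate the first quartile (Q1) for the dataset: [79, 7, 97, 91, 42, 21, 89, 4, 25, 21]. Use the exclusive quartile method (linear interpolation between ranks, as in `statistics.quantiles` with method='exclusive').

17.5

Step 1: Sort the data: [4, 7, 21, 21, 25, 42, 79, 89, 91, 97]
Step 2: n = 10
Step 3: Using the exclusive quartile method:
  Q1 = 17.5
  Q2 (median) = 33.5
  Q3 = 89.5
  IQR = Q3 - Q1 = 89.5 - 17.5 = 72
Step 4: Q1 = 17.5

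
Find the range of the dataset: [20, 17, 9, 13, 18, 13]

11

Step 1: Identify the maximum value: max = 20
Step 2: Identify the minimum value: min = 9
Step 3: Range = max - min = 20 - 9 = 11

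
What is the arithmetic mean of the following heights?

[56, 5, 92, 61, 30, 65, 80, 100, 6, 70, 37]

54.7273

Step 1: Sum all values: 56 + 5 + 92 + 61 + 30 + 65 + 80 + 100 + 6 + 70 + 37 = 602
Step 2: Count the number of values: n = 11
Step 3: Mean = sum / n = 602 / 11 = 54.7273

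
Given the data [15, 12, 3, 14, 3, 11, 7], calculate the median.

11

Step 1: Sort the data in ascending order: [3, 3, 7, 11, 12, 14, 15]
Step 2: The number of values is n = 7.
Step 3: Since n is odd, the median is the middle value at position 4: 11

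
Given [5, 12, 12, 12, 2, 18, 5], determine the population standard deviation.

5.1784

Step 1: Compute the mean: 9.4286
Step 2: Sum of squared deviations from the mean: 187.7143
Step 3: Population variance = 187.7143 / 7 = 26.8163
Step 4: Standard deviation = sqrt(26.8163) = 5.1784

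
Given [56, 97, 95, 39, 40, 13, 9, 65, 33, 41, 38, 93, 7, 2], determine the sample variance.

1070.1319

Step 1: Compute the mean: (56 + 97 + 95 + 39 + 40 + 13 + 9 + 65 + 33 + 41 + 38 + 93 + 7 + 2) / 14 = 44.8571
Step 2: Compute squared deviations from the mean:
  (56 - 44.8571)^2 = 124.1633
  (97 - 44.8571)^2 = 2718.8776
  (95 - 44.8571)^2 = 2514.3061
  (39 - 44.8571)^2 = 34.3061
  (40 - 44.8571)^2 = 23.5918
  (13 - 44.8571)^2 = 1014.8776
  (9 - 44.8571)^2 = 1285.7347
  (65 - 44.8571)^2 = 405.7347
  (33 - 44.8571)^2 = 140.5918
  (41 - 44.8571)^2 = 14.8776
  (38 - 44.8571)^2 = 47.0204
  (93 - 44.8571)^2 = 2317.7347
  (7 - 44.8571)^2 = 1433.1633
  (2 - 44.8571)^2 = 1836.7347
Step 3: Sum of squared deviations = 13911.7143
Step 4: Sample variance = 13911.7143 / 13 = 1070.1319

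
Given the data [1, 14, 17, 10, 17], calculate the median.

14

Step 1: Sort the data in ascending order: [1, 10, 14, 17, 17]
Step 2: The number of values is n = 5.
Step 3: Since n is odd, the median is the middle value at position 3: 14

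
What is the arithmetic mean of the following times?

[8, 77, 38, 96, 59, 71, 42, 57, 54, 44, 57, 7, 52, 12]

48.1429

Step 1: Sum all values: 8 + 77 + 38 + 96 + 59 + 71 + 42 + 57 + 54 + 44 + 57 + 7 + 52 + 12 = 674
Step 2: Count the number of values: n = 14
Step 3: Mean = sum / n = 674 / 14 = 48.1429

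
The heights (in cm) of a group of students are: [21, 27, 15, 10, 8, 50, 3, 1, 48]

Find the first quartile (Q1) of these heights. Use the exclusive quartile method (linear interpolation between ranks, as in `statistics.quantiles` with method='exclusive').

5.5

Step 1: Sort the data: [1, 3, 8, 10, 15, 21, 27, 48, 50]
Step 2: n = 9
Step 3: Using the exclusive quartile method:
  Q1 = 5.5
  Q2 (median) = 15
  Q3 = 37.5
  IQR = Q3 - Q1 = 37.5 - 5.5 = 32
Step 4: Q1 = 5.5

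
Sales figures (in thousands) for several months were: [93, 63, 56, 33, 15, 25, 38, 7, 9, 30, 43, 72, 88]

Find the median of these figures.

38

Step 1: Sort the data in ascending order: [7, 9, 15, 25, 30, 33, 38, 43, 56, 63, 72, 88, 93]
Step 2: The number of values is n = 13.
Step 3: Since n is odd, the median is the middle value at position 7: 38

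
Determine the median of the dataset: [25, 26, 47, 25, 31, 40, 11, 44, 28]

28

Step 1: Sort the data in ascending order: [11, 25, 25, 26, 28, 31, 40, 44, 47]
Step 2: The number of values is n = 9.
Step 3: Since n is odd, the median is the middle value at position 5: 28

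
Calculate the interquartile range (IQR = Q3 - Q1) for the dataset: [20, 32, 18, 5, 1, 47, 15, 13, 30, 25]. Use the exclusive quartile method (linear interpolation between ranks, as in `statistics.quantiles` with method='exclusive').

19.5

Step 1: Sort the data: [1, 5, 13, 15, 18, 20, 25, 30, 32, 47]
Step 2: n = 10
Step 3: Using the exclusive quartile method:
  Q1 = 11
  Q2 (median) = 19
  Q3 = 30.5
  IQR = Q3 - Q1 = 30.5 - 11 = 19.5
Step 4: IQR = 19.5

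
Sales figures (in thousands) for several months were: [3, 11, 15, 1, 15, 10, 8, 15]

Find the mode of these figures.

15

Step 1: Count the frequency of each value:
  1: appears 1 time(s)
  3: appears 1 time(s)
  8: appears 1 time(s)
  10: appears 1 time(s)
  11: appears 1 time(s)
  15: appears 3 time(s)
Step 2: The value 15 appears most frequently (3 times).
Step 3: Mode = 15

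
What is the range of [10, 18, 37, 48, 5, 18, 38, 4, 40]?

44

Step 1: Identify the maximum value: max = 48
Step 2: Identify the minimum value: min = 4
Step 3: Range = max - min = 48 - 4 = 44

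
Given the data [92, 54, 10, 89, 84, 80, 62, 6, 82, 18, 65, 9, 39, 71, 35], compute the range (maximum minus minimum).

86

Step 1: Identify the maximum value: max = 92
Step 2: Identify the minimum value: min = 6
Step 3: Range = max - min = 92 - 6 = 86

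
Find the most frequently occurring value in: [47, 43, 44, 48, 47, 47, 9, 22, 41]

47

Step 1: Count the frequency of each value:
  9: appears 1 time(s)
  22: appears 1 time(s)
  41: appears 1 time(s)
  43: appears 1 time(s)
  44: appears 1 time(s)
  47: appears 3 time(s)
  48: appears 1 time(s)
Step 2: The value 47 appears most frequently (3 times).
Step 3: Mode = 47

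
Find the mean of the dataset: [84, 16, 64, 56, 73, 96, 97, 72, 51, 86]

69.5

Step 1: Sum all values: 84 + 16 + 64 + 56 + 73 + 96 + 97 + 72 + 51 + 86 = 695
Step 2: Count the number of values: n = 10
Step 3: Mean = sum / n = 695 / 10 = 69.5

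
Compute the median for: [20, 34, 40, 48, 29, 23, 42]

34

Step 1: Sort the data in ascending order: [20, 23, 29, 34, 40, 42, 48]
Step 2: The number of values is n = 7.
Step 3: Since n is odd, the median is the middle value at position 4: 34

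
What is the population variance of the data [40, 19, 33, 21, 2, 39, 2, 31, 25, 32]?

167.64

Step 1: Compute the mean: (40 + 19 + 33 + 21 + 2 + 39 + 2 + 31 + 25 + 32) / 10 = 24.4
Step 2: Compute squared deviations from the mean:
  (40 - 24.4)^2 = 243.36
  (19 - 24.4)^2 = 29.16
  (33 - 24.4)^2 = 73.96
  (21 - 24.4)^2 = 11.56
  (2 - 24.4)^2 = 501.76
  (39 - 24.4)^2 = 213.16
  (2 - 24.4)^2 = 501.76
  (31 - 24.4)^2 = 43.56
  (25 - 24.4)^2 = 0.36
  (32 - 24.4)^2 = 57.76
Step 3: Sum of squared deviations = 1676.4
Step 4: Population variance = 1676.4 / 10 = 167.64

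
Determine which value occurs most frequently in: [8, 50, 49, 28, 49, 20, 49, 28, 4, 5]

49

Step 1: Count the frequency of each value:
  4: appears 1 time(s)
  5: appears 1 time(s)
  8: appears 1 time(s)
  20: appears 1 time(s)
  28: appears 2 time(s)
  49: appears 3 time(s)
  50: appears 1 time(s)
Step 2: The value 49 appears most frequently (3 times).
Step 3: Mode = 49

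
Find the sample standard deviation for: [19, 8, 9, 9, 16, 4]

5.5648

Step 1: Compute the mean: 10.8333
Step 2: Sum of squared deviations from the mean: 154.8333
Step 3: Sample variance = 154.8333 / 5 = 30.9667
Step 4: Standard deviation = sqrt(30.9667) = 5.5648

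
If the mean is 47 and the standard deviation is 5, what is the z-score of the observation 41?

-1.2

Step 1: Recall the z-score formula: z = (x - mu) / sigma
Step 2: Substitute values: z = (41 - 47) / 5
Step 3: z = -6 / 5 = -1.2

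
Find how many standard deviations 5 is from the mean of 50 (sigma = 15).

-3

Step 1: Recall the z-score formula: z = (x - mu) / sigma
Step 2: Substitute values: z = (5 - 50) / 15
Step 3: z = -45 / 15 = -3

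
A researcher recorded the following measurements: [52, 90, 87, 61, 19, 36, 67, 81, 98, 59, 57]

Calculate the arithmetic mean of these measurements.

64.2727

Step 1: Sum all values: 52 + 90 + 87 + 61 + 19 + 36 + 67 + 81 + 98 + 59 + 57 = 707
Step 2: Count the number of values: n = 11
Step 3: Mean = sum / n = 707 / 11 = 64.2727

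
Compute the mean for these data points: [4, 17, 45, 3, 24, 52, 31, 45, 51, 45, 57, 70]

37

Step 1: Sum all values: 4 + 17 + 45 + 3 + 24 + 52 + 31 + 45 + 51 + 45 + 57 + 70 = 444
Step 2: Count the number of values: n = 12
Step 3: Mean = sum / n = 444 / 12 = 37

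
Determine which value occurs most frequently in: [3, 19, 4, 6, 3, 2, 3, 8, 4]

3

Step 1: Count the frequency of each value:
  2: appears 1 time(s)
  3: appears 3 time(s)
  4: appears 2 time(s)
  6: appears 1 time(s)
  8: appears 1 time(s)
  19: appears 1 time(s)
Step 2: The value 3 appears most frequently (3 times).
Step 3: Mode = 3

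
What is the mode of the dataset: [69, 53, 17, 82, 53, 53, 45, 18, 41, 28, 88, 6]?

53

Step 1: Count the frequency of each value:
  6: appears 1 time(s)
  17: appears 1 time(s)
  18: appears 1 time(s)
  28: appears 1 time(s)
  41: appears 1 time(s)
  45: appears 1 time(s)
  53: appears 3 time(s)
  69: appears 1 time(s)
  82: appears 1 time(s)
  88: appears 1 time(s)
Step 2: The value 53 appears most frequently (3 times).
Step 3: Mode = 53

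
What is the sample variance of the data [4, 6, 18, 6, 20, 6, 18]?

50.4762

Step 1: Compute the mean: (4 + 6 + 18 + 6 + 20 + 6 + 18) / 7 = 11.1429
Step 2: Compute squared deviations from the mean:
  (4 - 11.1429)^2 = 51.0204
  (6 - 11.1429)^2 = 26.449
  (18 - 11.1429)^2 = 47.0204
  (6 - 11.1429)^2 = 26.449
  (20 - 11.1429)^2 = 78.449
  (6 - 11.1429)^2 = 26.449
  (18 - 11.1429)^2 = 47.0204
Step 3: Sum of squared deviations = 302.8571
Step 4: Sample variance = 302.8571 / 6 = 50.4762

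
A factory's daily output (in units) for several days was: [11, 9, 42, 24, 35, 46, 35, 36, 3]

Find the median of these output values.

35

Step 1: Sort the data in ascending order: [3, 9, 11, 24, 35, 35, 36, 42, 46]
Step 2: The number of values is n = 9.
Step 3: Since n is odd, the median is the middle value at position 5: 35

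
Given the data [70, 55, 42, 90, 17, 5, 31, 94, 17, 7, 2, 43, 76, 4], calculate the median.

36.5

Step 1: Sort the data in ascending order: [2, 4, 5, 7, 17, 17, 31, 42, 43, 55, 70, 76, 90, 94]
Step 2: The number of values is n = 14.
Step 3: Since n is even, the median is the average of positions 7 and 8:
  Median = (31 + 42) / 2 = 36.5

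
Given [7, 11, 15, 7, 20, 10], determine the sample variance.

25.4667

Step 1: Compute the mean: (7 + 11 + 15 + 7 + 20 + 10) / 6 = 11.6667
Step 2: Compute squared deviations from the mean:
  (7 - 11.6667)^2 = 21.7778
  (11 - 11.6667)^2 = 0.4444
  (15 - 11.6667)^2 = 11.1111
  (7 - 11.6667)^2 = 21.7778
  (20 - 11.6667)^2 = 69.4444
  (10 - 11.6667)^2 = 2.7778
Step 3: Sum of squared deviations = 127.3333
Step 4: Sample variance = 127.3333 / 5 = 25.4667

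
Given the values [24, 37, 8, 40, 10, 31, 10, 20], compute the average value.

22.5

Step 1: Sum all values: 24 + 37 + 8 + 40 + 10 + 31 + 10 + 20 = 180
Step 2: Count the number of values: n = 8
Step 3: Mean = sum / n = 180 / 8 = 22.5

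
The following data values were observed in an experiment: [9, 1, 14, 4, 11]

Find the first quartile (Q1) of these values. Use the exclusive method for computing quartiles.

2.5

Step 1: Sort the data: [1, 4, 9, 11, 14]
Step 2: n = 5
Step 3: Using the exclusive quartile method:
  Q1 = 2.5
  Q2 (median) = 9
  Q3 = 12.5
  IQR = Q3 - Q1 = 12.5 - 2.5 = 10
Step 4: Q1 = 2.5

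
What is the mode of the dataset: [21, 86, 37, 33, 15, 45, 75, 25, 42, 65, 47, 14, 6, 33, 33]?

33

Step 1: Count the frequency of each value:
  6: appears 1 time(s)
  14: appears 1 time(s)
  15: appears 1 time(s)
  21: appears 1 time(s)
  25: appears 1 time(s)
  33: appears 3 time(s)
  37: appears 1 time(s)
  42: appears 1 time(s)
  45: appears 1 time(s)
  47: appears 1 time(s)
  65: appears 1 time(s)
  75: appears 1 time(s)
  86: appears 1 time(s)
Step 2: The value 33 appears most frequently (3 times).
Step 3: Mode = 33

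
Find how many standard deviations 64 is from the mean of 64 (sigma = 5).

0

Step 1: Recall the z-score formula: z = (x - mu) / sigma
Step 2: Substitute values: z = (64 - 64) / 5
Step 3: z = 0 / 5 = 0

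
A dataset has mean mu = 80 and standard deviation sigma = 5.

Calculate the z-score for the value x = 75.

-1

Step 1: Recall the z-score formula: z = (x - mu) / sigma
Step 2: Substitute values: z = (75 - 80) / 5
Step 3: z = -5 / 5 = -1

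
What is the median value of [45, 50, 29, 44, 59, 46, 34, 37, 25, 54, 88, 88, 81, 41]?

45.5

Step 1: Sort the data in ascending order: [25, 29, 34, 37, 41, 44, 45, 46, 50, 54, 59, 81, 88, 88]
Step 2: The number of values is n = 14.
Step 3: Since n is even, the median is the average of positions 7 and 8:
  Median = (45 + 46) / 2 = 45.5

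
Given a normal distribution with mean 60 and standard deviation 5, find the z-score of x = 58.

-0.4

Step 1: Recall the z-score formula: z = (x - mu) / sigma
Step 2: Substitute values: z = (58 - 60) / 5
Step 3: z = -2 / 5 = -0.4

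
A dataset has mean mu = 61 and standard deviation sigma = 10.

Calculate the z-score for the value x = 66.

0.5

Step 1: Recall the z-score formula: z = (x - mu) / sigma
Step 2: Substitute values: z = (66 - 61) / 10
Step 3: z = 5 / 10 = 0.5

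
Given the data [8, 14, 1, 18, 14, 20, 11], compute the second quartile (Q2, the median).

14

Step 1: Sort the data: [1, 8, 11, 14, 14, 18, 20]
Step 2: n = 7
Step 3: Q2 is the median. Since n is odd, it is the middle value at position 4: 14
Step 4: Q2 = 14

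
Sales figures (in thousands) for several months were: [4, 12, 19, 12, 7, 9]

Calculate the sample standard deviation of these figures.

5.1672

Step 1: Compute the mean: 10.5
Step 2: Sum of squared deviations from the mean: 133.5
Step 3: Sample variance = 133.5 / 5 = 26.7
Step 4: Standard deviation = sqrt(26.7) = 5.1672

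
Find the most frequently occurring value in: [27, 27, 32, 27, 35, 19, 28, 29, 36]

27

Step 1: Count the frequency of each value:
  19: appears 1 time(s)
  27: appears 3 time(s)
  28: appears 1 time(s)
  29: appears 1 time(s)
  32: appears 1 time(s)
  35: appears 1 time(s)
  36: appears 1 time(s)
Step 2: The value 27 appears most frequently (3 times).
Step 3: Mode = 27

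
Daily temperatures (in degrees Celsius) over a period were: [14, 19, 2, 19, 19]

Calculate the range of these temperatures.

17

Step 1: Identify the maximum value: max = 19
Step 2: Identify the minimum value: min = 2
Step 3: Range = max - min = 19 - 2 = 17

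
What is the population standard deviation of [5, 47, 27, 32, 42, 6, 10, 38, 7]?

15.9567

Step 1: Compute the mean: 23.7778
Step 2: Sum of squared deviations from the mean: 2291.5556
Step 3: Population variance = 2291.5556 / 9 = 254.6173
Step 4: Standard deviation = sqrt(254.6173) = 15.9567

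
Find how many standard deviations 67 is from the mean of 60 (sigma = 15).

0.4667

Step 1: Recall the z-score formula: z = (x - mu) / sigma
Step 2: Substitute values: z = (67 - 60) / 15
Step 3: z = 7 / 15 = 0.4667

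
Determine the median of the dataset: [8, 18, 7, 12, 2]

8

Step 1: Sort the data in ascending order: [2, 7, 8, 12, 18]
Step 2: The number of values is n = 5.
Step 3: Since n is odd, the median is the middle value at position 3: 8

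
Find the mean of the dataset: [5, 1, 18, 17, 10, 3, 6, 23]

10.375

Step 1: Sum all values: 5 + 1 + 18 + 17 + 10 + 3 + 6 + 23 = 83
Step 2: Count the number of values: n = 8
Step 3: Mean = sum / n = 83 / 8 = 10.375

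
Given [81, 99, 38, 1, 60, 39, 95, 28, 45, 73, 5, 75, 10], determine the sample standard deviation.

33.4676

Step 1: Compute the mean: 49.9231
Step 2: Sum of squared deviations from the mean: 13440.9231
Step 3: Sample variance = 13440.9231 / 12 = 1120.0769
Step 4: Standard deviation = sqrt(1120.0769) = 33.4676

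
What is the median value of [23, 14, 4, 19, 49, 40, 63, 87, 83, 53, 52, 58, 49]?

49

Step 1: Sort the data in ascending order: [4, 14, 19, 23, 40, 49, 49, 52, 53, 58, 63, 83, 87]
Step 2: The number of values is n = 13.
Step 3: Since n is odd, the median is the middle value at position 7: 49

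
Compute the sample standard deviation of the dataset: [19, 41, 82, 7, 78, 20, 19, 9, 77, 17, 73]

30.8669

Step 1: Compute the mean: 40.1818
Step 2: Sum of squared deviations from the mean: 9527.6364
Step 3: Sample variance = 9527.6364 / 10 = 952.7636
Step 4: Standard deviation = sqrt(952.7636) = 30.8669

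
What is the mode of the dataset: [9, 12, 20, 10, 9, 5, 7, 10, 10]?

10

Step 1: Count the frequency of each value:
  5: appears 1 time(s)
  7: appears 1 time(s)
  9: appears 2 time(s)
  10: appears 3 time(s)
  12: appears 1 time(s)
  20: appears 1 time(s)
Step 2: The value 10 appears most frequently (3 times).
Step 3: Mode = 10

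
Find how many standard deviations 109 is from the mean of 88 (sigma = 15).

1.4

Step 1: Recall the z-score formula: z = (x - mu) / sigma
Step 2: Substitute values: z = (109 - 88) / 15
Step 3: z = 21 / 15 = 1.4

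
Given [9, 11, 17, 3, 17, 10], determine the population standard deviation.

4.8448

Step 1: Compute the mean: 11.1667
Step 2: Sum of squared deviations from the mean: 140.8333
Step 3: Population variance = 140.8333 / 6 = 23.4722
Step 4: Standard deviation = sqrt(23.4722) = 4.8448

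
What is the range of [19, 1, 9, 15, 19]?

18

Step 1: Identify the maximum value: max = 19
Step 2: Identify the minimum value: min = 1
Step 3: Range = max - min = 19 - 1 = 18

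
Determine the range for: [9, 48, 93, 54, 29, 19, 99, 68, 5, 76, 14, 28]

94

Step 1: Identify the maximum value: max = 99
Step 2: Identify the minimum value: min = 5
Step 3: Range = max - min = 99 - 5 = 94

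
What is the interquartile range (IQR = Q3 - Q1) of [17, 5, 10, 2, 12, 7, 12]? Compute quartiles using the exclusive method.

7

Step 1: Sort the data: [2, 5, 7, 10, 12, 12, 17]
Step 2: n = 7
Step 3: Using the exclusive quartile method:
  Q1 = 5
  Q2 (median) = 10
  Q3 = 12
  IQR = Q3 - Q1 = 12 - 5 = 7
Step 4: IQR = 7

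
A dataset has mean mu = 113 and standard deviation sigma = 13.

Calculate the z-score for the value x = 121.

0.6154

Step 1: Recall the z-score formula: z = (x - mu) / sigma
Step 2: Substitute values: z = (121 - 113) / 13
Step 3: z = 8 / 13 = 0.6154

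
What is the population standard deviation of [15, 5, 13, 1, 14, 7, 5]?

5.0102

Step 1: Compute the mean: 8.5714
Step 2: Sum of squared deviations from the mean: 175.7143
Step 3: Population variance = 175.7143 / 7 = 25.102
Step 4: Standard deviation = sqrt(25.102) = 5.0102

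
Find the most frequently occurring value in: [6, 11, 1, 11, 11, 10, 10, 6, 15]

11

Step 1: Count the frequency of each value:
  1: appears 1 time(s)
  6: appears 2 time(s)
  10: appears 2 time(s)
  11: appears 3 time(s)
  15: appears 1 time(s)
Step 2: The value 11 appears most frequently (3 times).
Step 3: Mode = 11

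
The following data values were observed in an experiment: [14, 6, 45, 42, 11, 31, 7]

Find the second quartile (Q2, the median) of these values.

14

Step 1: Sort the data: [6, 7, 11, 14, 31, 42, 45]
Step 2: n = 7
Step 3: Q2 is the median. Since n is odd, it is the middle value at position 4: 14
Step 4: Q2 = 14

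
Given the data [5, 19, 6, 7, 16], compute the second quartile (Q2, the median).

7

Step 1: Sort the data: [5, 6, 7, 16, 19]
Step 2: n = 5
Step 3: Q2 is the median. Since n is odd, it is the middle value at position 3: 7
Step 4: Q2 = 7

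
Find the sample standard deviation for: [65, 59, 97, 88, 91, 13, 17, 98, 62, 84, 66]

29.4554

Step 1: Compute the mean: 67.2727
Step 2: Sum of squared deviations from the mean: 8676.1818
Step 3: Sample variance = 8676.1818 / 10 = 867.6182
Step 4: Standard deviation = sqrt(867.6182) = 29.4554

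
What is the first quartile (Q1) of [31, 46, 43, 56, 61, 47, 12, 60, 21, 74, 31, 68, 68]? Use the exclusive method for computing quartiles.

31

Step 1: Sort the data: [12, 21, 31, 31, 43, 46, 47, 56, 60, 61, 68, 68, 74]
Step 2: n = 13
Step 3: Using the exclusive quartile method:
  Q1 = 31
  Q2 (median) = 47
  Q3 = 64.5
  IQR = Q3 - Q1 = 64.5 - 31 = 33.5
Step 4: Q1 = 31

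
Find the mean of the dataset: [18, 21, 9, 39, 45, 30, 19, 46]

28.375

Step 1: Sum all values: 18 + 21 + 9 + 39 + 45 + 30 + 19 + 46 = 227
Step 2: Count the number of values: n = 8
Step 3: Mean = sum / n = 227 / 8 = 28.375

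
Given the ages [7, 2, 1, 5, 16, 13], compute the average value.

7.3333

Step 1: Sum all values: 7 + 2 + 1 + 5 + 16 + 13 = 44
Step 2: Count the number of values: n = 6
Step 3: Mean = sum / n = 44 / 6 = 7.3333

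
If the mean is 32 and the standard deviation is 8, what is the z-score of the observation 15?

-2.125

Step 1: Recall the z-score formula: z = (x - mu) / sigma
Step 2: Substitute values: z = (15 - 32) / 8
Step 3: z = -17 / 8 = -2.125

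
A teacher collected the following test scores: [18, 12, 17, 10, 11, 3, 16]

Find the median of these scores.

12

Step 1: Sort the data in ascending order: [3, 10, 11, 12, 16, 17, 18]
Step 2: The number of values is n = 7.
Step 3: Since n is odd, the median is the middle value at position 4: 12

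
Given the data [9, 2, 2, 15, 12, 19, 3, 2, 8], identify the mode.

2

Step 1: Count the frequency of each value:
  2: appears 3 time(s)
  3: appears 1 time(s)
  8: appears 1 time(s)
  9: appears 1 time(s)
  12: appears 1 time(s)
  15: appears 1 time(s)
  19: appears 1 time(s)
Step 2: The value 2 appears most frequently (3 times).
Step 3: Mode = 2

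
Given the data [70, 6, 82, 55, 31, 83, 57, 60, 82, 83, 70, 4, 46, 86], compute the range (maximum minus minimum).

82

Step 1: Identify the maximum value: max = 86
Step 2: Identify the minimum value: min = 4
Step 3: Range = max - min = 86 - 4 = 82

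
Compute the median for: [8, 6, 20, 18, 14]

14

Step 1: Sort the data in ascending order: [6, 8, 14, 18, 20]
Step 2: The number of values is n = 5.
Step 3: Since n is odd, the median is the middle value at position 3: 14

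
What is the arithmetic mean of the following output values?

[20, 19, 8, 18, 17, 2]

14

Step 1: Sum all values: 20 + 19 + 8 + 18 + 17 + 2 = 84
Step 2: Count the number of values: n = 6
Step 3: Mean = sum / n = 84 / 6 = 14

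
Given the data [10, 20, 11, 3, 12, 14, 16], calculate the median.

12

Step 1: Sort the data in ascending order: [3, 10, 11, 12, 14, 16, 20]
Step 2: The number of values is n = 7.
Step 3: Since n is odd, the median is the middle value at position 4: 12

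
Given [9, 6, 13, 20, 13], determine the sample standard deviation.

5.2631

Step 1: Compute the mean: 12.2
Step 2: Sum of squared deviations from the mean: 110.8
Step 3: Sample variance = 110.8 / 4 = 27.7
Step 4: Standard deviation = sqrt(27.7) = 5.2631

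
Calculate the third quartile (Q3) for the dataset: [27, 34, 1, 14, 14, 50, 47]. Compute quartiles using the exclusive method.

47

Step 1: Sort the data: [1, 14, 14, 27, 34, 47, 50]
Step 2: n = 7
Step 3: Using the exclusive quartile method:
  Q1 = 14
  Q2 (median) = 27
  Q3 = 47
  IQR = Q3 - Q1 = 47 - 14 = 33
Step 4: Q3 = 47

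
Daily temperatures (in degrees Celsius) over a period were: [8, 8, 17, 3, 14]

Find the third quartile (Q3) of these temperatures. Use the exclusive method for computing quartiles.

15.5

Step 1: Sort the data: [3, 8, 8, 14, 17]
Step 2: n = 5
Step 3: Using the exclusive quartile method:
  Q1 = 5.5
  Q2 (median) = 8
  Q3 = 15.5
  IQR = Q3 - Q1 = 15.5 - 5.5 = 10
Step 4: Q3 = 15.5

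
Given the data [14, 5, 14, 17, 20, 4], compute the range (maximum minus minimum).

16

Step 1: Identify the maximum value: max = 20
Step 2: Identify the minimum value: min = 4
Step 3: Range = max - min = 20 - 4 = 16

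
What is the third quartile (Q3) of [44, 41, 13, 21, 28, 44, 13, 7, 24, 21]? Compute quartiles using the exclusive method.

41.75

Step 1: Sort the data: [7, 13, 13, 21, 21, 24, 28, 41, 44, 44]
Step 2: n = 10
Step 3: Using the exclusive quartile method:
  Q1 = 13
  Q2 (median) = 22.5
  Q3 = 41.75
  IQR = Q3 - Q1 = 41.75 - 13 = 28.75
Step 4: Q3 = 41.75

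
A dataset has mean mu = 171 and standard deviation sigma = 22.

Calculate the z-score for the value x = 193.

1

Step 1: Recall the z-score formula: z = (x - mu) / sigma
Step 2: Substitute values: z = (193 - 171) / 22
Step 3: z = 22 / 22 = 1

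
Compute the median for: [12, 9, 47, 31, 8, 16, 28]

16

Step 1: Sort the data in ascending order: [8, 9, 12, 16, 28, 31, 47]
Step 2: The number of values is n = 7.
Step 3: Since n is odd, the median is the middle value at position 4: 16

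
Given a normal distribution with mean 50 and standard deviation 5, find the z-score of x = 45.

-1

Step 1: Recall the z-score formula: z = (x - mu) / sigma
Step 2: Substitute values: z = (45 - 50) / 5
Step 3: z = -5 / 5 = -1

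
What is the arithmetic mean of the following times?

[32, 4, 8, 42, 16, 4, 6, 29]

17.625

Step 1: Sum all values: 32 + 4 + 8 + 42 + 16 + 4 + 6 + 29 = 141
Step 2: Count the number of values: n = 8
Step 3: Mean = sum / n = 141 / 8 = 17.625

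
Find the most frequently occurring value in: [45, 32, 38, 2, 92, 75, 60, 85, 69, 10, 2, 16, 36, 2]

2

Step 1: Count the frequency of each value:
  2: appears 3 time(s)
  10: appears 1 time(s)
  16: appears 1 time(s)
  32: appears 1 time(s)
  36: appears 1 time(s)
  38: appears 1 time(s)
  45: appears 1 time(s)
  60: appears 1 time(s)
  69: appears 1 time(s)
  75: appears 1 time(s)
  85: appears 1 time(s)
  92: appears 1 time(s)
Step 2: The value 2 appears most frequently (3 times).
Step 3: Mode = 2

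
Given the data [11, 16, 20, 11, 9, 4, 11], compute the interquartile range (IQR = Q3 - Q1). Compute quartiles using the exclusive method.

7

Step 1: Sort the data: [4, 9, 11, 11, 11, 16, 20]
Step 2: n = 7
Step 3: Using the exclusive quartile method:
  Q1 = 9
  Q2 (median) = 11
  Q3 = 16
  IQR = Q3 - Q1 = 16 - 9 = 7
Step 4: IQR = 7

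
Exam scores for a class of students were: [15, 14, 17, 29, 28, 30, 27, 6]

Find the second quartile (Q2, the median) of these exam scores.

22

Step 1: Sort the data: [6, 14, 15, 17, 27, 28, 29, 30]
Step 2: n = 8
Step 3: Q2 is the median. Since n is even, it is the average of the values at positions 4 and 5:
  Q2 = (17 + 27) / 2 = 22
Step 4: Q2 = 22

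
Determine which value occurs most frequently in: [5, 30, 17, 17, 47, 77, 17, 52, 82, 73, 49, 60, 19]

17

Step 1: Count the frequency of each value:
  5: appears 1 time(s)
  17: appears 3 time(s)
  19: appears 1 time(s)
  30: appears 1 time(s)
  47: appears 1 time(s)
  49: appears 1 time(s)
  52: appears 1 time(s)
  60: appears 1 time(s)
  73: appears 1 time(s)
  77: appears 1 time(s)
  82: appears 1 time(s)
Step 2: The value 17 appears most frequently (3 times).
Step 3: Mode = 17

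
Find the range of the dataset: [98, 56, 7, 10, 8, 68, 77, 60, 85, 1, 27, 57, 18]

97

Step 1: Identify the maximum value: max = 98
Step 2: Identify the minimum value: min = 1
Step 3: Range = max - min = 98 - 1 = 97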